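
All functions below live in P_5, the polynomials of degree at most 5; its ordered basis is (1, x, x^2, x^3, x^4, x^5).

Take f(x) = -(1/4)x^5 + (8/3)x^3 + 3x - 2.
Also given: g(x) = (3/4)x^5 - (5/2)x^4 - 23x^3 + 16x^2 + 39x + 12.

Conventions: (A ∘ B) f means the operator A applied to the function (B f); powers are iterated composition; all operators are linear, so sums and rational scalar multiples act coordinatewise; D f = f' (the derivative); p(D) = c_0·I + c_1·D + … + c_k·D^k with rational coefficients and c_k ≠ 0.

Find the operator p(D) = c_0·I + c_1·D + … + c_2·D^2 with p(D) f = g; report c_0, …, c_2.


D^0 f = -(1/4)x^5 + (8/3)x^3 + 3x - 2
D^1 f = -(5/4)x^4 + 8x^2 + 3
D^2 f = -5x^3 + 16x
matching coefficients of g against c_0 f + c_1 Df + … from the top degree down determines the c_i
solution: c_0 = -3, c_1 = 2, c_2 = 3

c_0 = -3, c_1 = 2, c_2 = 3


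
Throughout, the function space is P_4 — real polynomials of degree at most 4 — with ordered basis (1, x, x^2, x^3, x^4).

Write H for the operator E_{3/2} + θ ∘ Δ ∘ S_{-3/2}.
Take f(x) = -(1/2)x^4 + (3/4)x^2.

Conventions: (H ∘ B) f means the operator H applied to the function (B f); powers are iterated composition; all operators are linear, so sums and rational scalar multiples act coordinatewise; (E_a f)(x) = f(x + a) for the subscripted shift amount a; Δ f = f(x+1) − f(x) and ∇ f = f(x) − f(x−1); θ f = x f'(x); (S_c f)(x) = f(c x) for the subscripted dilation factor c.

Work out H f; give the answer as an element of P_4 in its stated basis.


E_{3/2} f = -(1/2)x^4 - 3x^3 - 6x^2 - (9/2)x - 27/32
S_{-3/2} f = -(81/32)x^4 + (27/16)x^2
Δ S_{-3/2} f = -(81/8)x^3 - (243/16)x^2 - (27/4)x - 27/32
θ Δ S_{-3/2} f = -(243/8)x^3 - (243/8)x^2 - (27/4)x
(E_{3/2} + θ ∘ Δ ∘ S_{-3/2}) f = -(1/2)x^4 - (267/8)x^3 - (291/8)x^2 - (45/4)x - 27/32

g(x) = -(1/2)x^4 - (267/8)x^3 - (291/8)x^2 - (45/4)x - 27/32


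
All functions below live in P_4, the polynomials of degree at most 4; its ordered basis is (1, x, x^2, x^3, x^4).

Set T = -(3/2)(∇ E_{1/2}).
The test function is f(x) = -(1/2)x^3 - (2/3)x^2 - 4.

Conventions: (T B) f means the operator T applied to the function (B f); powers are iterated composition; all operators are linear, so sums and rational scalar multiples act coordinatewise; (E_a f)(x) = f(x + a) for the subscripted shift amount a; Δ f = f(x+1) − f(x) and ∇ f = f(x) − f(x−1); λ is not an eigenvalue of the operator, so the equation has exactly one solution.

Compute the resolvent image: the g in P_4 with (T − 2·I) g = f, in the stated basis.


the image equals g(x) = (1/4)x^3 - (11/48)x^2 + (11/32)x + 217/128

write g with unknown coordinates in the stated basis and equate coefficients in (T − 2·I) g = f
solving from the highest basis element down gives g = (1/4)x^3 - (11/48)x^2 + (11/32)x + 217/128
check: T g = -(9/8)x^2 + (11/16)x - 39/64
so T g − 2·g = -(1/2)x^3 - (2/3)x^2 - 4 = f ✓


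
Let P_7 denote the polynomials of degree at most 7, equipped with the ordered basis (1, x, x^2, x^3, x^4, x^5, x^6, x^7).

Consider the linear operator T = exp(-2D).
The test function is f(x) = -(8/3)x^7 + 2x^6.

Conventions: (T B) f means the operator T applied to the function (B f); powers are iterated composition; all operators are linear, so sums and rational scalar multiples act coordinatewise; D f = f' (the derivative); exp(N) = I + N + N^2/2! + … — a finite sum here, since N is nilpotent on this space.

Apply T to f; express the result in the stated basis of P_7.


order-1 term: (112/3)x^6 - 24x^5
order-2 term: -224x^5 + 120x^4
order-3 term: (2240/3)x^4 - 320x^3
order-4 term: -(4480/3)x^3 + 480x^2
order-5 term: 1792x^2 - 384x
order-6 term: -(3584/3)x + 128
order-7 term: 1024/3
the series for exp(-2D) f terminates at order 7
exp(-2D) f = -(8/3)x^7 + (118/3)x^6 - 248x^5 + (2600/3)x^4 - (5440/3)x^3 + 2272x^2 - (4736/3)x + 1408/3

the result is g(x) = -(8/3)x^7 + (118/3)x^6 - 248x^5 + (2600/3)x^4 - (5440/3)x^3 + 2272x^2 - (4736/3)x + 1408/3


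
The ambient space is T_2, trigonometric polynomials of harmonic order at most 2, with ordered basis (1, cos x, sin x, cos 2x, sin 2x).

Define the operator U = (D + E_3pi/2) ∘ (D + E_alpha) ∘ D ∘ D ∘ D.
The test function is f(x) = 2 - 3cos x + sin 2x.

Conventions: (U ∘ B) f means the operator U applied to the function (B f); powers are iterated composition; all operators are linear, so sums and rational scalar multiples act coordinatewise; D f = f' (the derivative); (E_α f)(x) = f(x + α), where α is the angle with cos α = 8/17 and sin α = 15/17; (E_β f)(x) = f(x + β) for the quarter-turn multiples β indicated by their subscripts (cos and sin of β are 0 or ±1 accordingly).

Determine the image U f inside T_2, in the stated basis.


D f = 3sin x + 2cos 2x
D D f = 3cos x - 4sin 2x
D D D f = -3sin x - 8cos 2x
D (D ∘ D ∘ D) f = -3cos x + 16sin 2x
E_alpha (D ∘ D ∘ D) f = -(45/17)cos x - (24/17)sin x + (1288/289)cos 2x + (1920/289)sin 2x
(D + E_alpha) (D ∘ D ∘ D) f = -(96/17)cos x - (24/17)sin x + (1288/289)cos 2x + (6544/289)sin 2x
D (D + E_alpha) (D ∘ D ∘ D) f = -(24/17)cos x + (96/17)sin x + (13088/289)cos 2x - (2576/289)sin 2x
E_3pi/2 (D + E_alpha) (D ∘ D ∘ D) f = (24/17)cos x - (96/17)sin x - (1288/289)cos 2x - (6544/289)sin 2x
(D + E_3pi/2) (D + E_alpha) (D ∘ D ∘ D) f = (11800/289)cos 2x - (9120/289)sin 2x

the result is g(x) = (11800/289)cos 2x - (9120/289)sin 2x


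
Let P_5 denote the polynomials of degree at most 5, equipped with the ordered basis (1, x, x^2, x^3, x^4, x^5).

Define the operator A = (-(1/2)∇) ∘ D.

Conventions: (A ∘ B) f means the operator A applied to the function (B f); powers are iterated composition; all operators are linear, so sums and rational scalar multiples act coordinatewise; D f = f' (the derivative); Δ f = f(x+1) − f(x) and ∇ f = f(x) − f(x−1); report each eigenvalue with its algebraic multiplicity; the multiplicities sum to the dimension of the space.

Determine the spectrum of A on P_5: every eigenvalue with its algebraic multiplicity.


λ = 0 (multiplicity 6)

image of 1: 0
image of x: 0
image of x^2: -1
image of x^3: -3x + 3/2
image of x^4: -6x^2 + 6x - 2
image of x^5: -10x^3 + 15x^2 - 10x + 5/2
the matrix is upper triangular; its diagonal is (0, 0, 0, 0, 0, 0)
for a triangular matrix the eigenvalues are the diagonal entries, with algebraic multiplicity their repetition count


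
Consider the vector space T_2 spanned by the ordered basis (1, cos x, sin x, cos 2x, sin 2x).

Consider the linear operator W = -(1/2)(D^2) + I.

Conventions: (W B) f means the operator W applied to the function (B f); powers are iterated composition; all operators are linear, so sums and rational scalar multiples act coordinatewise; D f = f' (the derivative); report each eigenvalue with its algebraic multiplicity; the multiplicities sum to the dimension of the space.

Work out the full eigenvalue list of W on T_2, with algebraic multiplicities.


image of 1: 1
image of cos x: (3/2)cos x
image of sin x: (3/2)sin x
image of cos 2x: 3cos 2x
image of sin 2x: 3sin 2x
the matrix is diagonal; its diagonal is (1, 3/2, 3/2, 3, 3)
for a triangular matrix the eigenvalues are the diagonal entries, with algebraic multiplicity their repetition count

λ = 1 (multiplicity 1), λ = 3/2 (multiplicity 2), λ = 3 (multiplicity 2)


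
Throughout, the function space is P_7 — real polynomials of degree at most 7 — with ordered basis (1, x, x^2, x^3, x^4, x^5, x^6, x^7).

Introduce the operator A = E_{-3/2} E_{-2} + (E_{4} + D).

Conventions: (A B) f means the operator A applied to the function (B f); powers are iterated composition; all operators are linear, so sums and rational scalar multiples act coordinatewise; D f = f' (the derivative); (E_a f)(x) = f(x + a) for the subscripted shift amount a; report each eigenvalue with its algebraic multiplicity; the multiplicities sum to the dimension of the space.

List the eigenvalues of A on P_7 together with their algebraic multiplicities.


λ = 2 (multiplicity 8)

image of 1: 2
image of x: 2x + 3/2
image of x^2: 2x^2 + 3x + 113/4
image of x^3: 2x^3 + (9/2)x^2 + (339/4)x + 169/8
image of x^4: 2x^4 + 6x^3 + (339/2)x^2 + (169/2)x + 6497/16
image of x^5: 2x^5 + (15/2)x^4 + (565/2)x^3 + (845/4)x^2 + (32485/16)x + 15961/32
image of x^6: 2x^6 + 9x^5 + (1695/4)x^4 + (845/2)x^3 + (97455/16)x^2 + (47883/16)x + 379793/64
image of x^7: 2x^7 + (21/2)x^6 + (2373/4)x^5 + (5915/8)x^4 + (227395/16)x^3 + (335181/32)x^2 + (2658551/64)x + 1273609/128
the matrix is upper triangular; its diagonal is (2, 2, 2, 2, 2, 2, 2, 2)
for a triangular matrix the eigenvalues are the diagonal entries, with algebraic multiplicity their repetition count


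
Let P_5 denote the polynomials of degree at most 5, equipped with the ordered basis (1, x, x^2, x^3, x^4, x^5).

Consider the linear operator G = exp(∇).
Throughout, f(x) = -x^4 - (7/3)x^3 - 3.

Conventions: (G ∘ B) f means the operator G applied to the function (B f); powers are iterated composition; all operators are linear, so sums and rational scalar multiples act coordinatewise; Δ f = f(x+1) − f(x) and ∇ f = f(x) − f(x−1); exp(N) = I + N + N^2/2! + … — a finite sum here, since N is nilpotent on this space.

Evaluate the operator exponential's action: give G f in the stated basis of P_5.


order-1 term: -4x^3 - x^2 + 3x - 4/3
order-2 term: -6x^2 + 5x
order-3 term: -4x + 11/3
order-4 term: -1
the series for exp(∇) f terminates at order 4
exp(∇) f = -x^4 - (19/3)x^3 - 7x^2 + 4x - 5/3

g(x) = -x^4 - (19/3)x^3 - 7x^2 + 4x - 5/3


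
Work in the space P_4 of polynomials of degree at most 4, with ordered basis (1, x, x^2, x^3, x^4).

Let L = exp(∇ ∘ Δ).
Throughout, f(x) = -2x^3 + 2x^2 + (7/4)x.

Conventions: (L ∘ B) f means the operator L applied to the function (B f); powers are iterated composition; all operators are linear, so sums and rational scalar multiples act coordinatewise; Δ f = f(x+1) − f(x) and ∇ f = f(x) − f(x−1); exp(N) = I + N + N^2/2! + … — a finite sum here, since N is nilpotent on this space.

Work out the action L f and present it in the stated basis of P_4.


order-1 term: -12x + 4
the series for exp(∇ ∘ Δ) f terminates at order 1
exp(∇ ∘ Δ) f = -2x^3 + 2x^2 - (41/4)x + 4

the image equals g(x) = -2x^3 + 2x^2 - (41/4)x + 4


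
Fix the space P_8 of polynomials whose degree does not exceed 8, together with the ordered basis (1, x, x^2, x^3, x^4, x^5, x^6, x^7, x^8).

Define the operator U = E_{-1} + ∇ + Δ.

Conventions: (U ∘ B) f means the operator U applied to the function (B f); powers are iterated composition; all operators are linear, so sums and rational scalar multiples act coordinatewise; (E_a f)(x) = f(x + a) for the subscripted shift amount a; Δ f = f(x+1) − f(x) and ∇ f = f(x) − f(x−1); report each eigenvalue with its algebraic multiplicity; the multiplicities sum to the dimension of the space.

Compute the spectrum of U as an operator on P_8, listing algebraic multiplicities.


λ = 1 (multiplicity 9)

image of 1: 1
image of x: x + 1
image of x^2: x^2 + 2x + 1
image of x^3: x^3 + 3x^2 + 3x + 1
image of x^4: x^4 + 4x^3 + 6x^2 + 4x + 1
image of x^5: x^5 + 5x^4 + 10x^3 + 10x^2 + 5x + 1
image of x^6: x^6 + 6x^5 + 15x^4 + 20x^3 + 15x^2 + 6x + 1
image of x^7: x^7 + 7x^6 + 21x^5 + 35x^4 + 35x^3 + 21x^2 + 7x + 1
image of x^8: x^8 + 8x^7 + 28x^6 + 56x^5 + 70x^4 + 56x^3 + 28x^2 + 8x + 1
the matrix is upper triangular; its diagonal is (1, 1, 1, 1, 1, 1, 1, 1, 1)
for a triangular matrix the eigenvalues are the diagonal entries, with algebraic multiplicity their repetition count


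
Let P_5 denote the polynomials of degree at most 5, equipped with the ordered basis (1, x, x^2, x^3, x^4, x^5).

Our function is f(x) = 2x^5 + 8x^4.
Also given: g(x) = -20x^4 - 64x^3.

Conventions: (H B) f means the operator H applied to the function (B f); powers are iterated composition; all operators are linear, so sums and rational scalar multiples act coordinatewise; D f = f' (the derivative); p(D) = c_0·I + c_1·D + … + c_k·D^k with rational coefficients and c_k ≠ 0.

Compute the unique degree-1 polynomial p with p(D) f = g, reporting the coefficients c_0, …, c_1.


c_0 = 0, c_1 = -2

D^0 f = 2x^5 + 8x^4
D^1 f = 10x^4 + 32x^3
matching coefficients of g against c_0 f + c_1 Df + … from the top degree down determines the c_i
solution: c_0 = 0, c_1 = -2


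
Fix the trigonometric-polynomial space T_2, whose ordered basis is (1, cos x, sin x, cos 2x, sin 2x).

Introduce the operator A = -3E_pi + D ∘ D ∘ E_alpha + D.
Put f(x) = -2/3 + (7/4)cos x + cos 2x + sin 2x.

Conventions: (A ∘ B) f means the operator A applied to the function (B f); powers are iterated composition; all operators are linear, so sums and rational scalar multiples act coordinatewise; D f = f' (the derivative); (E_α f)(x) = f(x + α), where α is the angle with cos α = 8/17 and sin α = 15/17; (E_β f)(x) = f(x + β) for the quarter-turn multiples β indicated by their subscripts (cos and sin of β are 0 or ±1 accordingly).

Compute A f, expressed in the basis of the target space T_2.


E_pi f = -2/3 - (7/4)cos x + cos 2x + sin 2x
(-3E_pi) f = 2 + (21/4)cos x - 3cos 2x - 3sin 2x
E_alpha f = -2/3 + (14/17)cos x - (105/68)sin x + (79/289)cos 2x - (401/289)sin 2x
D E_alpha f = -(105/68)cos x - (14/17)sin x - (802/289)cos 2x - (158/289)sin 2x
D D E_alpha f = -(14/17)cos x + (105/68)sin x - (316/289)cos 2x + (1604/289)sin 2x
D f = -(7/4)sin x + 2cos 2x - 2sin 2x
(-3E_pi + D ∘ D ∘ E_alpha + D) f = 2 + (301/68)cos x - (7/34)sin x - (605/289)cos 2x + (159/289)sin 2x

g(x) = 2 + (301/68)cos x - (7/34)sin x - (605/289)cos 2x + (159/289)sin 2x


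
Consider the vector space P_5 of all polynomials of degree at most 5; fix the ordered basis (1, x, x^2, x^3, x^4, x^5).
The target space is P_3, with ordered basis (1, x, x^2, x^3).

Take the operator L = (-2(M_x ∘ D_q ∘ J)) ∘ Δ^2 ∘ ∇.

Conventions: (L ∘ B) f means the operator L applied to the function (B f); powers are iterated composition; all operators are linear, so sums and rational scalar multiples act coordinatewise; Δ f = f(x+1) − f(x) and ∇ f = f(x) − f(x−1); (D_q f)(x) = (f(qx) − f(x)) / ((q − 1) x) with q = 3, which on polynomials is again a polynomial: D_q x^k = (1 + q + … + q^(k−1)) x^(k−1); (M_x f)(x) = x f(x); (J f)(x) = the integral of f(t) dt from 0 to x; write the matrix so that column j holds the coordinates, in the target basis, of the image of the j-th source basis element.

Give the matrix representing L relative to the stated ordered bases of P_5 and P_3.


the matrix is [[0, 0, 0, 0, 0, 0]; [0, 0, 0, -12, -24, -60]; [0, 0, 0, 0, -96, -240]; [0, 0, 0, 0, 0, -520]] (rows listed top to bottom)

image of 1: 0
image of x: 0
image of x^2: 0
image of x^3: -12x
image of x^4: -96x^2 - 24x
image of x^5: -520x^3 - 240x^2 - 60x
each image's coordinates form column j of the matrix


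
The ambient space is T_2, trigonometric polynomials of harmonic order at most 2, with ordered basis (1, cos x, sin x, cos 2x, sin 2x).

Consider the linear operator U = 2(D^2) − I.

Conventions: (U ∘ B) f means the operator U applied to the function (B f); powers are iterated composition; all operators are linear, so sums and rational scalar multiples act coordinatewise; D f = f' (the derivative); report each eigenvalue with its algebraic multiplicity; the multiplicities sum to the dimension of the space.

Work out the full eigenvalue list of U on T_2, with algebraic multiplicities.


λ = -9 (multiplicity 2), λ = -3 (multiplicity 2), λ = -1 (multiplicity 1)

image of 1: -1
image of cos x: -3cos x
image of sin x: -3sin x
image of cos 2x: -9cos 2x
image of sin 2x: -9sin 2x
the matrix is diagonal; its diagonal is (-1, -3, -3, -9, -9)
for a triangular matrix the eigenvalues are the diagonal entries, with algebraic multiplicity their repetition count


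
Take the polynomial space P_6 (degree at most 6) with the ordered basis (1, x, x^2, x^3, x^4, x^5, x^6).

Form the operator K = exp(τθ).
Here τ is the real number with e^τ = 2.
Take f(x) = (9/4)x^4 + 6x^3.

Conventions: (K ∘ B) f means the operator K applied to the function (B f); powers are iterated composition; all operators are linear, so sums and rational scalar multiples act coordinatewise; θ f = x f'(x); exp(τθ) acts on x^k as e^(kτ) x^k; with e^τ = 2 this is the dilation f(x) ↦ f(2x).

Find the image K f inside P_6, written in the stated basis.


the image equals g(x) = 36x^4 + 48x^3

exp(τθ) x^k = e^(kτ) x^k; with e^τ = 2 this sends x^k to 2^k x^k
x^3 ↦ 8 x^3
x^4 ↦ 16 x^4
applying this coordinatewise to f: exp(τθ) f = 36x^4 + 48x^3


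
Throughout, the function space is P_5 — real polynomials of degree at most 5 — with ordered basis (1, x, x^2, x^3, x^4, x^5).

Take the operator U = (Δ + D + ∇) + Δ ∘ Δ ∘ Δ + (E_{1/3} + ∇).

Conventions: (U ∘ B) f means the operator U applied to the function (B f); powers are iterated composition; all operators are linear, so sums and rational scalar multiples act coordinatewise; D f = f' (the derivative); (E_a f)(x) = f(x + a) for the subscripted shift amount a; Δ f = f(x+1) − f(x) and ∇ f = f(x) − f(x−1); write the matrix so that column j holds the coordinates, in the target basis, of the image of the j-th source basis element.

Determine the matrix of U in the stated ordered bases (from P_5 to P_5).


the matrix is [[1, 13/3, -8/9, 244/27, 2836/81, 37180/243]; [0, 1, 26/3, -8/3, 976/27, 14180/81]; [0, 0, 1, 13, -16/3, 2440/27]; [0, 0, 0, 1, 52/3, -80/9]; [0, 0, 0, 0, 1, 65/3]; [0, 0, 0, 0, 0, 1]] (rows listed top to bottom)

image of 1: 1
image of x: x + 13/3
image of x^2: x^2 + (26/3)x - 8/9
image of x^3: x^3 + 13x^2 - (8/3)x + 244/27
image of x^4: x^4 + (52/3)x^3 - (16/3)x^2 + (976/27)x + 2836/81
image of x^5: x^5 + (65/3)x^4 - (80/9)x^3 + (2440/27)x^2 + (14180/81)x + 37180/243
each image's coordinates form column j of the matrix


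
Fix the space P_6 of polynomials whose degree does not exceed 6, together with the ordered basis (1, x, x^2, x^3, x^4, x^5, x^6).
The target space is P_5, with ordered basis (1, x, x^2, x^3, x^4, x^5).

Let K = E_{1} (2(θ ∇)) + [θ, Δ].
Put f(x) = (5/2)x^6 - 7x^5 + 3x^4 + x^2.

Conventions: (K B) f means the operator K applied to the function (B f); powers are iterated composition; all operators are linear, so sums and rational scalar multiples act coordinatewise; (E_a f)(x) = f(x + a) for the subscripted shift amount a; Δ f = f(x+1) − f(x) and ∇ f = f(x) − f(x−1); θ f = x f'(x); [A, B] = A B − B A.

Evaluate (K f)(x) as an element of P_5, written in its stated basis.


the image equals g(x) = 135x^5 + 130x^4 - 50x^3 - 82x^2 - 43x - 6

∇ f = 15x^5 - (145/2)x^4 + 132x^3 - (251/2)x^2 + 64x - 27/2
θ ∇ f = 75x^5 - 290x^4 + 396x^3 - 251x^2 + 64x
(2(θ ∇)) f = 150x^5 - 580x^4 + 792x^3 - 502x^2 + 128x
E_{1} (2(θ ∇)) f = 150x^5 + 170x^4 - 28x^3 - 106x^2 - 70x - 12
Δ f = 15x^5 + (5/2)x^4 - 8x^3 - (29/2)x^2 - 6x - 1/2
θ Δ f = 75x^5 + 10x^4 - 24x^3 - 29x^2 - 6x
θ f = 15x^6 - 35x^5 + 12x^4 + 2x^2
Δ θ f = 90x^5 + 50x^4 - 2x^3 - 53x^2 - 33x - 6
[θ, Δ] f = -15x^5 - 40x^4 - 22x^3 + 24x^2 + 27x + 6
(E_{1} (2(θ ∇)) + [θ, Δ]) f = 135x^5 + 130x^4 - 50x^3 - 82x^2 - 43x - 6


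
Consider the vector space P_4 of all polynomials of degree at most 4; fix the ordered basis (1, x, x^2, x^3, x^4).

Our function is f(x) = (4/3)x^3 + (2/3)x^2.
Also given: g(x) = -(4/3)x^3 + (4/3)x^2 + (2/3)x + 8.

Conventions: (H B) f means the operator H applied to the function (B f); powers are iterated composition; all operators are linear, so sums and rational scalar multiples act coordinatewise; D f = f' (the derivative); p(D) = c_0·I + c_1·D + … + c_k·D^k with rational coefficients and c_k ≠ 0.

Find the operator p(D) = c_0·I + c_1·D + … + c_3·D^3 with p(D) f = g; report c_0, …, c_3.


D^0 f = (4/3)x^3 + (2/3)x^2
D^1 f = 4x^2 + (4/3)x
D^2 f = 8x + 4/3
D^3 f = 8
matching coefficients of g against c_0 f + c_1 Df + … from the top degree down determines the c_i
solution: c_0 = -1, c_1 = 1/2, c_2 = 0, c_3 = 1

p(D) = -I + (1/2)·D + D^3, i.e. c_0 = -1, c_1 = 1/2, c_2 = 0, c_3 = 1


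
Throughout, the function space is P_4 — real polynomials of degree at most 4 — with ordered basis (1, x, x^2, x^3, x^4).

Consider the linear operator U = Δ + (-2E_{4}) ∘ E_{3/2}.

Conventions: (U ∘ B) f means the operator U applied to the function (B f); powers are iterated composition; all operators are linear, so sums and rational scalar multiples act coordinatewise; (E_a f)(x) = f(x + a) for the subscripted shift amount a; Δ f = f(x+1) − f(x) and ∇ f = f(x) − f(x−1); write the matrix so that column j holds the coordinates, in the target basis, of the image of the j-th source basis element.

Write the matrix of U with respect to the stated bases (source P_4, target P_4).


the matrix is [[-2, -10, -119/2, -1327/4, -14633/8]; [0, -2, -20, -357/2, -1327]; [0, 0, -2, -30, -357]; [0, 0, 0, -2, -40]; [0, 0, 0, 0, -2]] (rows listed top to bottom)

image of 1: -2
image of x: -2x - 10
image of x^2: -2x^2 - 20x - 119/2
image of x^3: -2x^3 - 30x^2 - (357/2)x - 1327/4
image of x^4: -2x^4 - 40x^3 - 357x^2 - 1327x - 14633/8
each image's coordinates form column j of the matrix


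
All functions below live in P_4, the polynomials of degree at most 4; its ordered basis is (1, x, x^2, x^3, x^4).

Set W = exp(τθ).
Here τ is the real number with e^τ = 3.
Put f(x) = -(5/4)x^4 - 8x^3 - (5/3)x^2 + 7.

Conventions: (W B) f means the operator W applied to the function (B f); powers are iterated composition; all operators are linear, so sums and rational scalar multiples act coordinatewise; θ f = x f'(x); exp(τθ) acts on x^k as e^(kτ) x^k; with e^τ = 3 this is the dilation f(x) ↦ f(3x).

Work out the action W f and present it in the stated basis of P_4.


the result is g(x) = -(405/4)x^4 - 216x^3 - 15x^2 + 7

exp(τθ) x^k = e^(kτ) x^k; with e^τ = 3 this sends x^k to 3^k x^k
x^2 ↦ 9 x^2
x^3 ↦ 27 x^3
x^4 ↦ 81 x^4
applying this coordinatewise to f: exp(τθ) f = -(405/4)x^4 - 216x^3 - 15x^2 + 7


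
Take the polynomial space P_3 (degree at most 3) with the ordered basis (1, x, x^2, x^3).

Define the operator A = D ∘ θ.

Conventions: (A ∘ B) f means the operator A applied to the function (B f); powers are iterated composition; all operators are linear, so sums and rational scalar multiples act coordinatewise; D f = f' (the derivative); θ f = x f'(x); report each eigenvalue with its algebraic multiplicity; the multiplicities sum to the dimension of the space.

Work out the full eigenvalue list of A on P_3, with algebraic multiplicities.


λ = 0 (multiplicity 4)

image of 1: 0
image of x: 1
image of x^2: 4x
image of x^3: 9x^2
the matrix is upper triangular; its diagonal is (0, 0, 0, 0)
for a triangular matrix the eigenvalues are the diagonal entries, with algebraic multiplicity their repetition count


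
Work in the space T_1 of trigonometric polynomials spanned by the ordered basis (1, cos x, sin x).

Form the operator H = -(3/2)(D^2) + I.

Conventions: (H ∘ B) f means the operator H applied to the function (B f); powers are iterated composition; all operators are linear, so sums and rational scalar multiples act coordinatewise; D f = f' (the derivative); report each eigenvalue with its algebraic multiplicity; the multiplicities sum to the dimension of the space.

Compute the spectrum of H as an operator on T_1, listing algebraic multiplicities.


λ = 1 (multiplicity 1), λ = 5/2 (multiplicity 2)

image of 1: 1
image of cos x: (5/2)cos x
image of sin x: (5/2)sin x
the matrix is diagonal; its diagonal is (1, 5/2, 5/2)
for a triangular matrix the eigenvalues are the diagonal entries, with algebraic multiplicity their repetition count


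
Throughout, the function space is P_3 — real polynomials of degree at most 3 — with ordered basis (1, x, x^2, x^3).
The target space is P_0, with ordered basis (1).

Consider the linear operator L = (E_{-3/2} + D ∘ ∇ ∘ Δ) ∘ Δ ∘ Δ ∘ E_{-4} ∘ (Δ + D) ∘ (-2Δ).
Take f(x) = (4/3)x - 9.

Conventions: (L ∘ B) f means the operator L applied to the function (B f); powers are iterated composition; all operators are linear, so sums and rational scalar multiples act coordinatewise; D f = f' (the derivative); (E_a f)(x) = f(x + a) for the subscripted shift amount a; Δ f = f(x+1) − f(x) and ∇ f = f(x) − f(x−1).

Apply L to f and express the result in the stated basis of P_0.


the result is g(x) = 0

Δ f = 4/3
(-2Δ) f = -8/3
Δ (-2Δ) f = 0
D (-2Δ) f = 0
(Δ + D) (-2Δ) f = 0
E_{-4} ((Δ + D) ∘ (-2Δ)) f = 0
Δ E_{-4} ((Δ + D) ∘ (-2Δ)) f = 0
Δ Δ E_{-4} ((Δ + D) ∘ (-2Δ)) f = 0
E_{-3/2} (Δ ∘ Δ ∘ E_{-4}) ((Δ + D) ∘ (-2Δ)) f = 0
Δ (Δ ∘ Δ ∘ E_{-4}) ((Δ + D) ∘ (-2Δ)) f = 0
∇ Δ (Δ ∘ Δ ∘ E_{-4}) ((Δ + D) ∘ (-2Δ)) f = 0
D ∇ Δ (Δ ∘ Δ ∘ E_{-4}) ((Δ + D) ∘ (-2Δ)) f = 0
(E_{-3/2} + D ∘ ∇ ∘ Δ) (Δ ∘ Δ ∘ E_{-4}) ((Δ + D) ∘ (-2Δ)) f = 0


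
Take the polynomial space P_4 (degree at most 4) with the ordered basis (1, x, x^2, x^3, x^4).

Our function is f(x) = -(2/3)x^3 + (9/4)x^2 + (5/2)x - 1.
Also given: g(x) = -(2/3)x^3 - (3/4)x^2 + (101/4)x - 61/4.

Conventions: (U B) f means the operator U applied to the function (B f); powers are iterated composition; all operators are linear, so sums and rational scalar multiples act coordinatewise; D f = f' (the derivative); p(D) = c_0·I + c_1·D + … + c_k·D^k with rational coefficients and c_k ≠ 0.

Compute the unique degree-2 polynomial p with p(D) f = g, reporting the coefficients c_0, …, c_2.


p(D) = I + (3/2)·D − 4·D^2, i.e. c_0 = 1, c_1 = 3/2, c_2 = -4

D^0 f = -(2/3)x^3 + (9/4)x^2 + (5/2)x - 1
D^1 f = -2x^2 + (9/2)x + 5/2
D^2 f = -4x + 9/2
matching coefficients of g against c_0 f + c_1 Df + … from the top degree down determines the c_i
solution: c_0 = 1, c_1 = 3/2, c_2 = -4


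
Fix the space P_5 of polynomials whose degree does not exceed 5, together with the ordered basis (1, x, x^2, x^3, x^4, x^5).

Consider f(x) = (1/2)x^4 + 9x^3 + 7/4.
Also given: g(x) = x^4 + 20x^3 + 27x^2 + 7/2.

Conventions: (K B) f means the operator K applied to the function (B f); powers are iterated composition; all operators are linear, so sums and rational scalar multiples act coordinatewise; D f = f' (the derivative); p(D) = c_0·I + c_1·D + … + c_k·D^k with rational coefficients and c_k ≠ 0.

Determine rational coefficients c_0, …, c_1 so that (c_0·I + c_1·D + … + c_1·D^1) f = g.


D^0 f = (1/2)x^4 + 9x^3 + 7/4
D^1 f = 2x^3 + 27x^2
matching coefficients of g against c_0 f + c_1 Df + … from the top degree down determines the c_i
solution: c_0 = 2, c_1 = 1

p(D) = 2·I + D, i.e. c_0 = 2, c_1 = 1


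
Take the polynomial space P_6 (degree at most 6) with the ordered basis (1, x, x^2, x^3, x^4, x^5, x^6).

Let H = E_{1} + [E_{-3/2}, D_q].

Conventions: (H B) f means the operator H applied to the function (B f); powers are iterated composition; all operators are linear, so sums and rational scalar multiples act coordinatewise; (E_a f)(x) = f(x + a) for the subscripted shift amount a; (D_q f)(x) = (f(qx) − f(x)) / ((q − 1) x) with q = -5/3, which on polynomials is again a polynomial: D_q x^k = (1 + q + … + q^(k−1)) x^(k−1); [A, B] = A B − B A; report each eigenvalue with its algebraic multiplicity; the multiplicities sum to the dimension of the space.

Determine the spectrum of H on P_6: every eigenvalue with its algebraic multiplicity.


image of 1: 1
image of x: x + 1
image of x^2: x^2 + 2x + 5
image of x^3: x^3 + 3x^2 - (19/3)x - 1
image of x^4: x^4 + 4x^3 + 30x^2 - 4x + 23
image of x^5: x^5 + 5x^4 - (1082/27)x^3 + (98/3)x^2 - (263/3)x + 2
image of x^6: x^6 + 6x^5 + (9659/81)x^4 - (1820/27)x^3 + (3745/9)x^2 - (412/3)x + 419/4
the matrix is upper triangular; its diagonal is (1, 1, 1, 1, 1, 1, 1)
for a triangular matrix the eigenvalues are the diagonal entries, with algebraic multiplicity their repetition count

λ = 1 (multiplicity 7)


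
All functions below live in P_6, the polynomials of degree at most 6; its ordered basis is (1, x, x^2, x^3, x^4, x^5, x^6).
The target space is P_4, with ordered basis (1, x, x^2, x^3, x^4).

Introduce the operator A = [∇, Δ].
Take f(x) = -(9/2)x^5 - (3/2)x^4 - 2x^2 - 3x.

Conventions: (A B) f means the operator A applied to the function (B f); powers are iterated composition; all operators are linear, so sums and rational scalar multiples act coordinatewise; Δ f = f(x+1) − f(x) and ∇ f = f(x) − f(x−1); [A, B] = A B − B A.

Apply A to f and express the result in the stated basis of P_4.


Δ f = -(45/2)x^4 - 51x^3 - 54x^2 - (65/2)x - 11
∇ Δ f = -90x^3 - 18x^2 - 45x - 7
∇ f = -(45/2)x^4 + 39x^3 - 36x^2 + (25/2)x - 4
Δ ∇ f = -90x^3 - 18x^2 - 45x - 7
[∇, Δ] f = 0

g(x) = 0


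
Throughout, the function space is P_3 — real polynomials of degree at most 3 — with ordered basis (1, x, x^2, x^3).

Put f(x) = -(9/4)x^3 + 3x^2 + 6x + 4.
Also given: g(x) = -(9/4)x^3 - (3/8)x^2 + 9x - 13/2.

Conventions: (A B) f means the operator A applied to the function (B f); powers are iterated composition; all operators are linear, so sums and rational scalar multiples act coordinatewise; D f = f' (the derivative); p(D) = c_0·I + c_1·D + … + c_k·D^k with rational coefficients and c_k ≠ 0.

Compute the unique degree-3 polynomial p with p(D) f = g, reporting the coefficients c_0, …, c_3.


D^0 f = -(9/4)x^3 + 3x^2 + 6x + 4
D^1 f = -(27/4)x^2 + 6x + 6
D^2 f = -(27/2)x + 6
D^3 f = -27/2
matching coefficients of g against c_0 f + c_1 Df + … from the top degree down determines the c_i
solution: c_0 = 1, c_1 = 1/2, c_2 = 0, c_3 = 1

c_0 = 1, c_1 = 1/2, c_2 = 0, c_3 = 1


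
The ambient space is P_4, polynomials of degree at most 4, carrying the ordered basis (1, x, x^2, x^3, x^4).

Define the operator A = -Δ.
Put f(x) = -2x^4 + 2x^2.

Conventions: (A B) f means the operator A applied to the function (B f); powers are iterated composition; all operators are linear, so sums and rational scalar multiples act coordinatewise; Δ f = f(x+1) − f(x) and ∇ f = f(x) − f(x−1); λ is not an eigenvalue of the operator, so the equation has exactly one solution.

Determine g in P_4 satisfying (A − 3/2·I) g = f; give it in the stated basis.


g(x) = (4/3)x^4 - (32/9)x^3 + (4/9)x^2 + (80/27)x - 64/81

write g with unknown coordinates in the stated basis and equate coefficients in (A − 3/2·I) g = f
solving from the highest basis element down gives g = (4/3)x^4 - (32/9)x^3 + (4/9)x^2 + (80/27)x - 64/81
check: A g = -(16/3)x^3 + (8/3)x^2 + (40/9)x - 32/27
so A g − 3/2·g = -2x^4 + 2x^2 = f ✓


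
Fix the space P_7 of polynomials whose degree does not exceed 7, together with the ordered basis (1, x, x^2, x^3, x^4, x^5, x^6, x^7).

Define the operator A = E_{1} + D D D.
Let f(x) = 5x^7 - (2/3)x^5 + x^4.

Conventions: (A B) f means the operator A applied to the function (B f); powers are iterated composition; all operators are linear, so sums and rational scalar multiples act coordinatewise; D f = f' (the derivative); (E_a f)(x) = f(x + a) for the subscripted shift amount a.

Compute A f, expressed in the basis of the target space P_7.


E_{1} f = 5x^7 + 35x^6 + (313/3)x^5 + (518/3)x^4 + (517/3)x^3 + (313/3)x^2 + (107/3)x + 16/3
D f = 35x^6 - (10/3)x^4 + 4x^3
D D f = 210x^5 - (40/3)x^3 + 12x^2
D D D f = 1050x^4 - 40x^2 + 24x
(E_{1} + D D D) f = 5x^7 + 35x^6 + (313/3)x^5 + (3668/3)x^4 + (517/3)x^3 + (193/3)x^2 + (179/3)x + 16/3

the image equals g(x) = 5x^7 + 35x^6 + (313/3)x^5 + (3668/3)x^4 + (517/3)x^3 + (193/3)x^2 + (179/3)x + 16/3


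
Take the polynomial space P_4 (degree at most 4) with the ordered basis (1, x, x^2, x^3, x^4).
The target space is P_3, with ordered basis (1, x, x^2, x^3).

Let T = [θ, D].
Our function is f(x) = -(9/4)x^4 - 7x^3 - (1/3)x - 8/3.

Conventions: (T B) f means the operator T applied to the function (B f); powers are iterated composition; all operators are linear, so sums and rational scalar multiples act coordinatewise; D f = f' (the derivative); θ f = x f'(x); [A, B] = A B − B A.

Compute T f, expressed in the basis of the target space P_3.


the image equals g(x) = 9x^3 + 21x^2 + 1/3

D f = -9x^3 - 21x^2 - 1/3
θ D f = -27x^3 - 42x^2
θ f = -9x^4 - 21x^3 - (1/3)x
D θ f = -36x^3 - 63x^2 - 1/3
[θ, D] f = 9x^3 + 21x^2 + 1/3


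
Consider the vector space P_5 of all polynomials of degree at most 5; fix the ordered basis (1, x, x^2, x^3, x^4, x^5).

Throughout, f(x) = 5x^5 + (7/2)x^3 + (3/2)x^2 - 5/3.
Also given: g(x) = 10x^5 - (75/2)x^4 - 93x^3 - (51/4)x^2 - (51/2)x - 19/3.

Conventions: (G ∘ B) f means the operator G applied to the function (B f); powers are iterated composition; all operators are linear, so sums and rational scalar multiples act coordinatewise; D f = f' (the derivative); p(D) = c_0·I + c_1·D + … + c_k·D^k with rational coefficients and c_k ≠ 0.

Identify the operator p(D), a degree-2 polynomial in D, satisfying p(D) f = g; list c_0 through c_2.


c_0 = 2, c_1 = -3/2, c_2 = -1

D^0 f = 5x^5 + (7/2)x^3 + (3/2)x^2 - 5/3
D^1 f = 25x^4 + (21/2)x^2 + 3x
D^2 f = 100x^3 + 21x + 3
matching coefficients of g against c_0 f + c_1 Df + … from the top degree down determines the c_i
solution: c_0 = 2, c_1 = -3/2, c_2 = -1


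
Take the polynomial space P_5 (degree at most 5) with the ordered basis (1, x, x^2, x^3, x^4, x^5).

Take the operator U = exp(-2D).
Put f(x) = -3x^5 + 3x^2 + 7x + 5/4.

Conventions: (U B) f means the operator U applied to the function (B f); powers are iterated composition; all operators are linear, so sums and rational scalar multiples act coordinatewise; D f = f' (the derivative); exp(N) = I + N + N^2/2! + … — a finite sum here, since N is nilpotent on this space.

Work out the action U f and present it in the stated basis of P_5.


g(x) = -3x^5 + 30x^4 - 120x^3 + 243x^2 - 245x + 381/4

order-1 term: 30x^4 - 12x - 14
order-2 term: -120x^3 + 12
order-3 term: 240x^2
order-4 term: -240x
order-5 term: 96
the series for exp(-2D) f terminates at order 5
exp(-2D) f = -3x^5 + 30x^4 - 120x^3 + 243x^2 - 245x + 381/4


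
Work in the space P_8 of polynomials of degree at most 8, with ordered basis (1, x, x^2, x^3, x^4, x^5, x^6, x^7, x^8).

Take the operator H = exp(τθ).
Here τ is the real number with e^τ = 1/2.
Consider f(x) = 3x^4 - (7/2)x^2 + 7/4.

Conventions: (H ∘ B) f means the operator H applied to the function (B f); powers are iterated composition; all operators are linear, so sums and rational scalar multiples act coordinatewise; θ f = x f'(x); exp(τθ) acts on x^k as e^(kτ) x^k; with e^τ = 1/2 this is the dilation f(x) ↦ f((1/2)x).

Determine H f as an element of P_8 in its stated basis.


g(x) = (3/16)x^4 - (7/8)x^2 + 7/4

exp(τθ) x^k = e^(kτ) x^k; with e^τ = 1/2 this sends x^k to (1/2)^k x^k
x^2 ↦ 1/4 x^2
x^4 ↦ 1/16 x^4
applying this coordinatewise to f: exp(τθ) f = (3/16)x^4 - (7/8)x^2 + 7/4


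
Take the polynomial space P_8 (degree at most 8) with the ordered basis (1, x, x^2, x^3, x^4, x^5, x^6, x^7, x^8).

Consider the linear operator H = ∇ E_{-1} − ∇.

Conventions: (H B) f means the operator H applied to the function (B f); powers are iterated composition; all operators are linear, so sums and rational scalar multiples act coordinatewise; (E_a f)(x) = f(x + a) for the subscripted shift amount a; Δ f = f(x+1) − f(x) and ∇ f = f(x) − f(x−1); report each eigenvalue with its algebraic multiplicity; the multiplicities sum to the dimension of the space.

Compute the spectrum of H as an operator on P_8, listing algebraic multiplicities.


image of 1: 0
image of x: 0
image of x^2: -2
image of x^3: -6x + 6
image of x^4: -12x^2 + 24x - 14
image of x^5: -20x^3 + 60x^2 - 70x + 30
image of x^6: -30x^4 + 120x^3 - 210x^2 + 180x - 62
image of x^7: -42x^5 + 210x^4 - 490x^3 + 630x^2 - 434x + 126
image of x^8: -56x^6 + 336x^5 - 980x^4 + 1680x^3 - 1736x^2 + 1008x - 254
the matrix is upper triangular; its diagonal is (0, 0, 0, 0, 0, 0, 0, 0, 0)
for a triangular matrix the eigenvalues are the diagonal entries, with algebraic multiplicity their repetition count

λ = 0 (multiplicity 9)


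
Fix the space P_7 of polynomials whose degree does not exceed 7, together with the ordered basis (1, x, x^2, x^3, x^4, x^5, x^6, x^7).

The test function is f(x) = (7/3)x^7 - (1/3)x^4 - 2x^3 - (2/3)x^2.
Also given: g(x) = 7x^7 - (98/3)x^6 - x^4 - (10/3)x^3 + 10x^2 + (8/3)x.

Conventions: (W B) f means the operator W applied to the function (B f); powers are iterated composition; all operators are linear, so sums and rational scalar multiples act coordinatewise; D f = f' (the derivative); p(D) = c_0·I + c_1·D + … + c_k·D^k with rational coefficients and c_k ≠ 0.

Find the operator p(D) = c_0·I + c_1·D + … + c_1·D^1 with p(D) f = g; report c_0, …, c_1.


c_0 = 3, c_1 = -2

D^0 f = (7/3)x^7 - (1/3)x^4 - 2x^3 - (2/3)x^2
D^1 f = (49/3)x^6 - (4/3)x^3 - 6x^2 - (4/3)x
matching coefficients of g against c_0 f + c_1 Df + … from the top degree down determines the c_i
solution: c_0 = 3, c_1 = -2


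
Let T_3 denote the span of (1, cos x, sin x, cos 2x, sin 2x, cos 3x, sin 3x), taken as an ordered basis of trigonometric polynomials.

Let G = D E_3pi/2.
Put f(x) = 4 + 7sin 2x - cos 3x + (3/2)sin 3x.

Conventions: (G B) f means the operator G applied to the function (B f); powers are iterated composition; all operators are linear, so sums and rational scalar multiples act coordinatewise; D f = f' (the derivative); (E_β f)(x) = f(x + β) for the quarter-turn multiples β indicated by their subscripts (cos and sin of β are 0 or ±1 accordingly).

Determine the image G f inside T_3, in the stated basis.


the image equals g(x) = -14cos 2x + 3cos 3x - (9/2)sin 3x

E_3pi/2 f = 4 - 7sin 2x + (3/2)cos 3x + sin 3x
D E_3pi/2 f = -14cos 2x + 3cos 3x - (9/2)sin 3x


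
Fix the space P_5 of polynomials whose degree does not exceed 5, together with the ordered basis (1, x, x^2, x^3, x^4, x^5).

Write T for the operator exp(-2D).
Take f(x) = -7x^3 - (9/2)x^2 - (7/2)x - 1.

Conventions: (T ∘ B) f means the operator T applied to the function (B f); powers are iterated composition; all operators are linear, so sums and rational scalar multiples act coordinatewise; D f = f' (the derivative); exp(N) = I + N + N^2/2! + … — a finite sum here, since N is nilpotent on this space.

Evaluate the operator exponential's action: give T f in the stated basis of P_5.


the result is g(x) = -7x^3 + (75/2)x^2 - (139/2)x + 44

order-1 term: 42x^2 + 18x + 7
order-2 term: -84x - 18
order-3 term: 56
the series for exp(-2D) f terminates at order 3
exp(-2D) f = -7x^3 + (75/2)x^2 - (139/2)x + 44


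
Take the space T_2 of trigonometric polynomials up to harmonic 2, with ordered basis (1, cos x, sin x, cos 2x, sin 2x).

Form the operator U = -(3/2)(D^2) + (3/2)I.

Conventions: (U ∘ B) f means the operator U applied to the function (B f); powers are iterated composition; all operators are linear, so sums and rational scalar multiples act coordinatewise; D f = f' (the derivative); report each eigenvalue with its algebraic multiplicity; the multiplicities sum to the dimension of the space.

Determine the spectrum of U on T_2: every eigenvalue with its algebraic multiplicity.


image of 1: 3/2
image of cos x: 3cos x
image of sin x: 3sin x
image of cos 2x: (15/2)cos 2x
image of sin 2x: (15/2)sin 2x
the matrix is diagonal; its diagonal is (3/2, 3, 3, 15/2, 15/2)
for a triangular matrix the eigenvalues are the diagonal entries, with algebraic multiplicity their repetition count

λ = 3/2 (multiplicity 1), λ = 3 (multiplicity 2), λ = 15/2 (multiplicity 2)


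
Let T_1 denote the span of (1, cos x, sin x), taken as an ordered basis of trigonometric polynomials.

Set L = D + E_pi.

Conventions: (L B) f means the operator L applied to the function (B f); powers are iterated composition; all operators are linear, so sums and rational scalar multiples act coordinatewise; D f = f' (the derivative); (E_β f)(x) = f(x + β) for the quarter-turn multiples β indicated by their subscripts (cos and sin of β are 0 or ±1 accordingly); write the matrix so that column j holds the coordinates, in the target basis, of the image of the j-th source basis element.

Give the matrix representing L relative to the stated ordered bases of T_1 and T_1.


the matrix is [[1, 0, 0]; [0, -1, 1]; [0, -1, -1]] (rows listed top to bottom)

image of 1: 1
image of cos x: -cos x - sin x
image of sin x: cos x - sin x
each image's coordinates form column j of the matrix
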